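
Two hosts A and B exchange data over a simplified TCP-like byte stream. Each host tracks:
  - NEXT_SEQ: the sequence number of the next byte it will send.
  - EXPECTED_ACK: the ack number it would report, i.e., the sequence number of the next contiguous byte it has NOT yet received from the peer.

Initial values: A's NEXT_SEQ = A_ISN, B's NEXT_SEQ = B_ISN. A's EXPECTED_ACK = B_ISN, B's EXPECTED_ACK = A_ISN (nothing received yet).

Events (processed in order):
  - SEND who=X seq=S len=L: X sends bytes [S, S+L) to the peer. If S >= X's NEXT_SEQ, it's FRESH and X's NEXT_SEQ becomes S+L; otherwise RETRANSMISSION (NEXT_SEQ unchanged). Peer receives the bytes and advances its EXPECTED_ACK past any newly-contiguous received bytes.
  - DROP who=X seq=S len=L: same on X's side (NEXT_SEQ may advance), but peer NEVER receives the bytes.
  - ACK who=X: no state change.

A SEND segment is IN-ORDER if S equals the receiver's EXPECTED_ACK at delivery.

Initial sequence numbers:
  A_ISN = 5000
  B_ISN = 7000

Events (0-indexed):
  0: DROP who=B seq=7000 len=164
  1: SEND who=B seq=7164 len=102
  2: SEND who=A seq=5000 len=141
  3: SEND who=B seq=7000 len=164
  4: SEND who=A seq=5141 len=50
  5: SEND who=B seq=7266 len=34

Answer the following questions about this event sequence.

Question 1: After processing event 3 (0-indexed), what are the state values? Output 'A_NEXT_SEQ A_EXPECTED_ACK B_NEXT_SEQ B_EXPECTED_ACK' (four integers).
After event 0: A_seq=5000 A_ack=7000 B_seq=7164 B_ack=5000
After event 1: A_seq=5000 A_ack=7000 B_seq=7266 B_ack=5000
After event 2: A_seq=5141 A_ack=7000 B_seq=7266 B_ack=5141
After event 3: A_seq=5141 A_ack=7266 B_seq=7266 B_ack=5141

5141 7266 7266 5141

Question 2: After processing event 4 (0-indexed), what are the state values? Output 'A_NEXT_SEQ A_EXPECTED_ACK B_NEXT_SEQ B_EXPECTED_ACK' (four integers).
After event 0: A_seq=5000 A_ack=7000 B_seq=7164 B_ack=5000
After event 1: A_seq=5000 A_ack=7000 B_seq=7266 B_ack=5000
After event 2: A_seq=5141 A_ack=7000 B_seq=7266 B_ack=5141
After event 3: A_seq=5141 A_ack=7266 B_seq=7266 B_ack=5141
After event 4: A_seq=5191 A_ack=7266 B_seq=7266 B_ack=5191

5191 7266 7266 5191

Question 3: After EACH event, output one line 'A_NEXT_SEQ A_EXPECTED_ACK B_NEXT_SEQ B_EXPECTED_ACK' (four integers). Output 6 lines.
5000 7000 7164 5000
5000 7000 7266 5000
5141 7000 7266 5141
5141 7266 7266 5141
5191 7266 7266 5191
5191 7300 7300 5191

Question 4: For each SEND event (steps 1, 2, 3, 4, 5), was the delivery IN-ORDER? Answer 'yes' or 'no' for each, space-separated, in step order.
Step 1: SEND seq=7164 -> out-of-order
Step 2: SEND seq=5000 -> in-order
Step 3: SEND seq=7000 -> in-order
Step 4: SEND seq=5141 -> in-order
Step 5: SEND seq=7266 -> in-order

Answer: no yes yes yes yes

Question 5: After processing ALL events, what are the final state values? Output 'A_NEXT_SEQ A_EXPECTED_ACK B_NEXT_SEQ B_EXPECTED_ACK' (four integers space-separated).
After event 0: A_seq=5000 A_ack=7000 B_seq=7164 B_ack=5000
After event 1: A_seq=5000 A_ack=7000 B_seq=7266 B_ack=5000
After event 2: A_seq=5141 A_ack=7000 B_seq=7266 B_ack=5141
After event 3: A_seq=5141 A_ack=7266 B_seq=7266 B_ack=5141
After event 4: A_seq=5191 A_ack=7266 B_seq=7266 B_ack=5191
After event 5: A_seq=5191 A_ack=7300 B_seq=7300 B_ack=5191

Answer: 5191 7300 7300 5191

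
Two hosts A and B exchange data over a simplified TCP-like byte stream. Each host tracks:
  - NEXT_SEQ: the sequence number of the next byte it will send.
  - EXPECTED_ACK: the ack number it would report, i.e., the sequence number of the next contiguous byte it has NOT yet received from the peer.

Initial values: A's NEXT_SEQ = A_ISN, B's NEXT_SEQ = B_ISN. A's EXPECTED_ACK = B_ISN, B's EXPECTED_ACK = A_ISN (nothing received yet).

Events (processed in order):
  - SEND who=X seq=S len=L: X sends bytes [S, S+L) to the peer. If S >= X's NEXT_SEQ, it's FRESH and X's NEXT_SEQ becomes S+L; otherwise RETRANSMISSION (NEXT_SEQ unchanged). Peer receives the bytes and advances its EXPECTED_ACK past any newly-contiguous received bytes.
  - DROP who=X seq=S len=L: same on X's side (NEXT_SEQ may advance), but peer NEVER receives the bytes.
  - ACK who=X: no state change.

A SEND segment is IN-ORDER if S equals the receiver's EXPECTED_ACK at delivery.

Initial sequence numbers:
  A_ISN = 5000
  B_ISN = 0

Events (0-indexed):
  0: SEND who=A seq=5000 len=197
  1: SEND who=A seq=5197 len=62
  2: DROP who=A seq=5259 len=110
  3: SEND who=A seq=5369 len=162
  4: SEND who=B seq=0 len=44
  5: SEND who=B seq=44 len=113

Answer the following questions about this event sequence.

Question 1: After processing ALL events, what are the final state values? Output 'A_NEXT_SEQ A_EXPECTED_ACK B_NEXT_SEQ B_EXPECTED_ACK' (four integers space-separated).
Answer: 5531 157 157 5259

Derivation:
After event 0: A_seq=5197 A_ack=0 B_seq=0 B_ack=5197
After event 1: A_seq=5259 A_ack=0 B_seq=0 B_ack=5259
After event 2: A_seq=5369 A_ack=0 B_seq=0 B_ack=5259
After event 3: A_seq=5531 A_ack=0 B_seq=0 B_ack=5259
After event 4: A_seq=5531 A_ack=44 B_seq=44 B_ack=5259
After event 5: A_seq=5531 A_ack=157 B_seq=157 B_ack=5259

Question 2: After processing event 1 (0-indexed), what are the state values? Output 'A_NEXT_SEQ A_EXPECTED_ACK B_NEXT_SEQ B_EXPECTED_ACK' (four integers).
After event 0: A_seq=5197 A_ack=0 B_seq=0 B_ack=5197
After event 1: A_seq=5259 A_ack=0 B_seq=0 B_ack=5259

5259 0 0 5259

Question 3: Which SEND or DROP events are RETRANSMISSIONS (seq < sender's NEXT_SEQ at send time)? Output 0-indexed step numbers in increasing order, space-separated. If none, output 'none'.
Step 0: SEND seq=5000 -> fresh
Step 1: SEND seq=5197 -> fresh
Step 2: DROP seq=5259 -> fresh
Step 3: SEND seq=5369 -> fresh
Step 4: SEND seq=0 -> fresh
Step 5: SEND seq=44 -> fresh

Answer: none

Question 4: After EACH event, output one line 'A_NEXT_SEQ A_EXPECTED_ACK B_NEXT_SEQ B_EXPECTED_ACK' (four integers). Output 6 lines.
5197 0 0 5197
5259 0 0 5259
5369 0 0 5259
5531 0 0 5259
5531 44 44 5259
5531 157 157 5259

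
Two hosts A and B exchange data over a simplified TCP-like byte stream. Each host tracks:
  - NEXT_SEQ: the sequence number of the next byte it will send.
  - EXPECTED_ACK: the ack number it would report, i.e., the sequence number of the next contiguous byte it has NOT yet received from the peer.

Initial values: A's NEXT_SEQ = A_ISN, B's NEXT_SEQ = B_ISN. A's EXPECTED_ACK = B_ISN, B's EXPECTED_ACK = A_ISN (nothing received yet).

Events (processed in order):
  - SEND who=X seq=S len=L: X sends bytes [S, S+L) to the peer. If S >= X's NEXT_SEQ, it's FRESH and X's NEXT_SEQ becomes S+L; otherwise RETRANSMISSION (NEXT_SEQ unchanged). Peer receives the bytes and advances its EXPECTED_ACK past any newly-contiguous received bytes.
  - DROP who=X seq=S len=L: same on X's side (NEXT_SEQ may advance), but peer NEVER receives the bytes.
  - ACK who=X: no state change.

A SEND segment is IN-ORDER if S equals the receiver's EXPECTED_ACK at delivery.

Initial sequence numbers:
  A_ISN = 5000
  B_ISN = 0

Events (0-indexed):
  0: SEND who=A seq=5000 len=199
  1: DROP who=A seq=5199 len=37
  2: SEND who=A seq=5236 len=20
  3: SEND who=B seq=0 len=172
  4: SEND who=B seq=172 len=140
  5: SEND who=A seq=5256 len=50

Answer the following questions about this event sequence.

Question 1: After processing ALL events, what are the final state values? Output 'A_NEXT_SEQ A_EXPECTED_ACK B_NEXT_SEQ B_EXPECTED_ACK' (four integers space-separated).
After event 0: A_seq=5199 A_ack=0 B_seq=0 B_ack=5199
After event 1: A_seq=5236 A_ack=0 B_seq=0 B_ack=5199
After event 2: A_seq=5256 A_ack=0 B_seq=0 B_ack=5199
After event 3: A_seq=5256 A_ack=172 B_seq=172 B_ack=5199
After event 4: A_seq=5256 A_ack=312 B_seq=312 B_ack=5199
After event 5: A_seq=5306 A_ack=312 B_seq=312 B_ack=5199

Answer: 5306 312 312 5199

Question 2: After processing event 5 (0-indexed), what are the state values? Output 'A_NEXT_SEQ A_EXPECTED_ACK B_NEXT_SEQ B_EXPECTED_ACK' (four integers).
After event 0: A_seq=5199 A_ack=0 B_seq=0 B_ack=5199
After event 1: A_seq=5236 A_ack=0 B_seq=0 B_ack=5199
After event 2: A_seq=5256 A_ack=0 B_seq=0 B_ack=5199
After event 3: A_seq=5256 A_ack=172 B_seq=172 B_ack=5199
After event 4: A_seq=5256 A_ack=312 B_seq=312 B_ack=5199
After event 5: A_seq=5306 A_ack=312 B_seq=312 B_ack=5199

5306 312 312 5199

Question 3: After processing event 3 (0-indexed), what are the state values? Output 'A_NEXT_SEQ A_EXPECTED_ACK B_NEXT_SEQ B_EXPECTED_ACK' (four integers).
After event 0: A_seq=5199 A_ack=0 B_seq=0 B_ack=5199
After event 1: A_seq=5236 A_ack=0 B_seq=0 B_ack=5199
After event 2: A_seq=5256 A_ack=0 B_seq=0 B_ack=5199
After event 3: A_seq=5256 A_ack=172 B_seq=172 B_ack=5199

5256 172 172 5199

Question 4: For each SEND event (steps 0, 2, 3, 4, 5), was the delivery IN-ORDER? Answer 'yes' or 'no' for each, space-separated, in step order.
Step 0: SEND seq=5000 -> in-order
Step 2: SEND seq=5236 -> out-of-order
Step 3: SEND seq=0 -> in-order
Step 4: SEND seq=172 -> in-order
Step 5: SEND seq=5256 -> out-of-order

Answer: yes no yes yes no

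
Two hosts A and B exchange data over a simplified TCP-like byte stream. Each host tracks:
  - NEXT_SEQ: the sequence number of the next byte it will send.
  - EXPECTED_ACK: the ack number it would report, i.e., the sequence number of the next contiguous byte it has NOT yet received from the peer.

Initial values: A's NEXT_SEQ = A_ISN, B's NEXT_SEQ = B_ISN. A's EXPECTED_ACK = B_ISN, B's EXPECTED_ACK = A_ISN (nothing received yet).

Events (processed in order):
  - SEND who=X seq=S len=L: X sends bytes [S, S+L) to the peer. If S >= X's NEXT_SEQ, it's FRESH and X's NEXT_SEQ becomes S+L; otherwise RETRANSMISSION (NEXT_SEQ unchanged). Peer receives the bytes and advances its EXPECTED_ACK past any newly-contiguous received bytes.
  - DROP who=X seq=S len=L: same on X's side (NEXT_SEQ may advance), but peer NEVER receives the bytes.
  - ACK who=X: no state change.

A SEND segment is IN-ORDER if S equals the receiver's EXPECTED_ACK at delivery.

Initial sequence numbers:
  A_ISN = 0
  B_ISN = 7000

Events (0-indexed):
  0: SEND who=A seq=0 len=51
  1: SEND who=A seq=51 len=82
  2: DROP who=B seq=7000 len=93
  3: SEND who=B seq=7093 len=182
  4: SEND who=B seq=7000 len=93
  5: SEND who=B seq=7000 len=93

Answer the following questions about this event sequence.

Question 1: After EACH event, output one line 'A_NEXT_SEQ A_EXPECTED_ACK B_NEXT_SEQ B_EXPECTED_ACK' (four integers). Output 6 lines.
51 7000 7000 51
133 7000 7000 133
133 7000 7093 133
133 7000 7275 133
133 7275 7275 133
133 7275 7275 133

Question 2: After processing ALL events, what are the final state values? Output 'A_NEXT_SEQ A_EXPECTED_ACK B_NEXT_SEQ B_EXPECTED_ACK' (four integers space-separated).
After event 0: A_seq=51 A_ack=7000 B_seq=7000 B_ack=51
After event 1: A_seq=133 A_ack=7000 B_seq=7000 B_ack=133
After event 2: A_seq=133 A_ack=7000 B_seq=7093 B_ack=133
After event 3: A_seq=133 A_ack=7000 B_seq=7275 B_ack=133
After event 4: A_seq=133 A_ack=7275 B_seq=7275 B_ack=133
After event 5: A_seq=133 A_ack=7275 B_seq=7275 B_ack=133

Answer: 133 7275 7275 133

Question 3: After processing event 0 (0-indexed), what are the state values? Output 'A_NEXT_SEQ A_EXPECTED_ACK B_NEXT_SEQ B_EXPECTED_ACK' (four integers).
After event 0: A_seq=51 A_ack=7000 B_seq=7000 B_ack=51

51 7000 7000 51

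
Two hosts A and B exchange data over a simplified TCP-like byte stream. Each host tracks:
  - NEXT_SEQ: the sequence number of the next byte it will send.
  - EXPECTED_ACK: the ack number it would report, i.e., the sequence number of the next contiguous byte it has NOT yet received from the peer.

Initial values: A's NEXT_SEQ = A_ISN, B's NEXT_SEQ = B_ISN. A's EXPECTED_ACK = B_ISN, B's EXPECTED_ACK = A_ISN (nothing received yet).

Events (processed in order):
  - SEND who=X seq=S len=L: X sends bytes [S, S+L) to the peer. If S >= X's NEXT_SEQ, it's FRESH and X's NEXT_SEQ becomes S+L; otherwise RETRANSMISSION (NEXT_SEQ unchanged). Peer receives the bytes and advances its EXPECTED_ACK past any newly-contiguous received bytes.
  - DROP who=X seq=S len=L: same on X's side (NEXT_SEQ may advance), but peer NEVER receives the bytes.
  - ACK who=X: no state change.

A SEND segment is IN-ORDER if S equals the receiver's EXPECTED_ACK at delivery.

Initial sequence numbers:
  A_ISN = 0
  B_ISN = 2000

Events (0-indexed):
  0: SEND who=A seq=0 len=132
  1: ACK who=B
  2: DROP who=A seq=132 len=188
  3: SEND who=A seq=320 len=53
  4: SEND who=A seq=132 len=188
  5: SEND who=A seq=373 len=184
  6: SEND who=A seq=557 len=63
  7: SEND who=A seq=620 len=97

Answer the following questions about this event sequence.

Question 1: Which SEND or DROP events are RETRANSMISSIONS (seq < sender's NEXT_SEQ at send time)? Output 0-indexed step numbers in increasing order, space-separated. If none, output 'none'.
Answer: 4

Derivation:
Step 0: SEND seq=0 -> fresh
Step 2: DROP seq=132 -> fresh
Step 3: SEND seq=320 -> fresh
Step 4: SEND seq=132 -> retransmit
Step 5: SEND seq=373 -> fresh
Step 6: SEND seq=557 -> fresh
Step 7: SEND seq=620 -> fresh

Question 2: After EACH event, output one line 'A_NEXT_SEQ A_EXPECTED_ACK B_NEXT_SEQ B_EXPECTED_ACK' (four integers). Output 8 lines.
132 2000 2000 132
132 2000 2000 132
320 2000 2000 132
373 2000 2000 132
373 2000 2000 373
557 2000 2000 557
620 2000 2000 620
717 2000 2000 717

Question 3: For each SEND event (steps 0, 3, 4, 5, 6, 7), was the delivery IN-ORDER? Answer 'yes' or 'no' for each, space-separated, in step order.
Answer: yes no yes yes yes yes

Derivation:
Step 0: SEND seq=0 -> in-order
Step 3: SEND seq=320 -> out-of-order
Step 4: SEND seq=132 -> in-order
Step 5: SEND seq=373 -> in-order
Step 6: SEND seq=557 -> in-order
Step 7: SEND seq=620 -> in-order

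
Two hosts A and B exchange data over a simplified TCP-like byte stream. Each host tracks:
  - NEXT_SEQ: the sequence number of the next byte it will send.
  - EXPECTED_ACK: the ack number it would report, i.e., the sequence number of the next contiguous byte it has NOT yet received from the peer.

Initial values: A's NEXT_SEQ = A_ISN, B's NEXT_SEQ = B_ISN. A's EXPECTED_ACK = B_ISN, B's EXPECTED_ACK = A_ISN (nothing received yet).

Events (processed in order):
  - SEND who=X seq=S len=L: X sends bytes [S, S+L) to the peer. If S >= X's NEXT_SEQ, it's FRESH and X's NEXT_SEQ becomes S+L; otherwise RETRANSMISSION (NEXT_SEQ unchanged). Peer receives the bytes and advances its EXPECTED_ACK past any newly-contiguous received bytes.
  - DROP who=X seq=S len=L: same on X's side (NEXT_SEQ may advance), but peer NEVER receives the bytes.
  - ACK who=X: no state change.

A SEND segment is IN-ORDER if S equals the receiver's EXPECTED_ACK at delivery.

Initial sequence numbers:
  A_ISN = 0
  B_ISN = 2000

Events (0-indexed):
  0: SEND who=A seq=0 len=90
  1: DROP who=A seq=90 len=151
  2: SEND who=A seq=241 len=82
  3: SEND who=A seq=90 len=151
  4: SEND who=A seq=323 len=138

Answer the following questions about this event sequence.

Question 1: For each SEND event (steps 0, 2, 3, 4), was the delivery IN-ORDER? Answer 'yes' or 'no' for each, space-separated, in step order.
Step 0: SEND seq=0 -> in-order
Step 2: SEND seq=241 -> out-of-order
Step 3: SEND seq=90 -> in-order
Step 4: SEND seq=323 -> in-order

Answer: yes no yes yes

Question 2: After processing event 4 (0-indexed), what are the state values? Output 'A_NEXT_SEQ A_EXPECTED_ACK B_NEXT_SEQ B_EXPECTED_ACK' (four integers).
After event 0: A_seq=90 A_ack=2000 B_seq=2000 B_ack=90
After event 1: A_seq=241 A_ack=2000 B_seq=2000 B_ack=90
After event 2: A_seq=323 A_ack=2000 B_seq=2000 B_ack=90
After event 3: A_seq=323 A_ack=2000 B_seq=2000 B_ack=323
After event 4: A_seq=461 A_ack=2000 B_seq=2000 B_ack=461

461 2000 2000 461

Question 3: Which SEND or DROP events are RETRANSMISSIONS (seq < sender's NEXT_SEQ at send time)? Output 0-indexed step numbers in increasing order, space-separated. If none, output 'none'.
Step 0: SEND seq=0 -> fresh
Step 1: DROP seq=90 -> fresh
Step 2: SEND seq=241 -> fresh
Step 3: SEND seq=90 -> retransmit
Step 4: SEND seq=323 -> fresh

Answer: 3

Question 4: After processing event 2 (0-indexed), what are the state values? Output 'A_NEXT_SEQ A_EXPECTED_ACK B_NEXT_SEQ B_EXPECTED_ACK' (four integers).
After event 0: A_seq=90 A_ack=2000 B_seq=2000 B_ack=90
After event 1: A_seq=241 A_ack=2000 B_seq=2000 B_ack=90
After event 2: A_seq=323 A_ack=2000 B_seq=2000 B_ack=90

323 2000 2000 90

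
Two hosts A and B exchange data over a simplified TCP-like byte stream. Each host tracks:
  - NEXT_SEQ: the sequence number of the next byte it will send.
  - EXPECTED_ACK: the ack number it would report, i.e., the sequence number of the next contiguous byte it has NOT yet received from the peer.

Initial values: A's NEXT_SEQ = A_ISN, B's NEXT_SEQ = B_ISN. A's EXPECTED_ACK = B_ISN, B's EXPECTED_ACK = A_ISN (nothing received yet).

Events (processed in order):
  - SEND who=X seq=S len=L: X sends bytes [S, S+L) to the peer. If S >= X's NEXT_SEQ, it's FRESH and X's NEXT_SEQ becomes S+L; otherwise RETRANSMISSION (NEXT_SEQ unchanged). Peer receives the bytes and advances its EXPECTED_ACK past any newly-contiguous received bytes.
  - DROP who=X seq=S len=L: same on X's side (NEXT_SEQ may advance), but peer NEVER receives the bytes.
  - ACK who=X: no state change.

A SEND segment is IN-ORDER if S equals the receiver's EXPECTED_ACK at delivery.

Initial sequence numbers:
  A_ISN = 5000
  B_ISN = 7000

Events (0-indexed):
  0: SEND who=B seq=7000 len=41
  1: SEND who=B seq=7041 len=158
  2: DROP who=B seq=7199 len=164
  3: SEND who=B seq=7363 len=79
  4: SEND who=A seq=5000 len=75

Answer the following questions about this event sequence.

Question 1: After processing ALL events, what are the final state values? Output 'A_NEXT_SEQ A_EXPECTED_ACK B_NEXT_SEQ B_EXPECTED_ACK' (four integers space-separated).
Answer: 5075 7199 7442 5075

Derivation:
After event 0: A_seq=5000 A_ack=7041 B_seq=7041 B_ack=5000
After event 1: A_seq=5000 A_ack=7199 B_seq=7199 B_ack=5000
After event 2: A_seq=5000 A_ack=7199 B_seq=7363 B_ack=5000
After event 3: A_seq=5000 A_ack=7199 B_seq=7442 B_ack=5000
After event 4: A_seq=5075 A_ack=7199 B_seq=7442 B_ack=5075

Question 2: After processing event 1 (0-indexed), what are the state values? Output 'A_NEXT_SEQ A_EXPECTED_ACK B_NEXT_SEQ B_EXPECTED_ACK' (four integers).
After event 0: A_seq=5000 A_ack=7041 B_seq=7041 B_ack=5000
After event 1: A_seq=5000 A_ack=7199 B_seq=7199 B_ack=5000

5000 7199 7199 5000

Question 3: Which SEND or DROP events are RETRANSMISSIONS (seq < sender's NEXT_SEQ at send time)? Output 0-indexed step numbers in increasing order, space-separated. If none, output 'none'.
Step 0: SEND seq=7000 -> fresh
Step 1: SEND seq=7041 -> fresh
Step 2: DROP seq=7199 -> fresh
Step 3: SEND seq=7363 -> fresh
Step 4: SEND seq=5000 -> fresh

Answer: none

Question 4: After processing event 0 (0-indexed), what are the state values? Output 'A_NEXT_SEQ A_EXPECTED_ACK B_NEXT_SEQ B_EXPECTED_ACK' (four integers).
After event 0: A_seq=5000 A_ack=7041 B_seq=7041 B_ack=5000

5000 7041 7041 5000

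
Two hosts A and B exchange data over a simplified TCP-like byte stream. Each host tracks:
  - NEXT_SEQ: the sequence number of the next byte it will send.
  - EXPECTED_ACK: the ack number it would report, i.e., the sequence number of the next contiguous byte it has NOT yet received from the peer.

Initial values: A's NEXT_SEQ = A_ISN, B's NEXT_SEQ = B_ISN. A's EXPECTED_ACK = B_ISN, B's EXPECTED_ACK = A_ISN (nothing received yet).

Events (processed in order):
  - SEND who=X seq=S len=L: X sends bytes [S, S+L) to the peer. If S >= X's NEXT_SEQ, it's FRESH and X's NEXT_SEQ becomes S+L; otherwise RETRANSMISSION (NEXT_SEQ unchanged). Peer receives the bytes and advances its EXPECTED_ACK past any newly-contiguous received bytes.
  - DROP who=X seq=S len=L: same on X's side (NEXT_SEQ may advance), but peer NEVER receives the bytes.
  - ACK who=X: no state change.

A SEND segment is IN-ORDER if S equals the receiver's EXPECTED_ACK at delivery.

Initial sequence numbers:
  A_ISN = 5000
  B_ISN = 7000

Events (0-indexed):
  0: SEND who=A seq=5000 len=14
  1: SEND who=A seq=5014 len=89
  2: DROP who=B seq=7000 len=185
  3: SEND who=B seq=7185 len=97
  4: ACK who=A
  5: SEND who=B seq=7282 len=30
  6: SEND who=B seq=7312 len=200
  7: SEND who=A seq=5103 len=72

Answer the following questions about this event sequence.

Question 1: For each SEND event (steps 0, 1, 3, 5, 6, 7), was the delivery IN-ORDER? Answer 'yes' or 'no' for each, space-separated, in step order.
Answer: yes yes no no no yes

Derivation:
Step 0: SEND seq=5000 -> in-order
Step 1: SEND seq=5014 -> in-order
Step 3: SEND seq=7185 -> out-of-order
Step 5: SEND seq=7282 -> out-of-order
Step 6: SEND seq=7312 -> out-of-order
Step 7: SEND seq=5103 -> in-order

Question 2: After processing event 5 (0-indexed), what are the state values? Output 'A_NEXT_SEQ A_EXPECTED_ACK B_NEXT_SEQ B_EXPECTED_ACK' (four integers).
After event 0: A_seq=5014 A_ack=7000 B_seq=7000 B_ack=5014
After event 1: A_seq=5103 A_ack=7000 B_seq=7000 B_ack=5103
After event 2: A_seq=5103 A_ack=7000 B_seq=7185 B_ack=5103
After event 3: A_seq=5103 A_ack=7000 B_seq=7282 B_ack=5103
After event 4: A_seq=5103 A_ack=7000 B_seq=7282 B_ack=5103
After event 5: A_seq=5103 A_ack=7000 B_seq=7312 B_ack=5103

5103 7000 7312 5103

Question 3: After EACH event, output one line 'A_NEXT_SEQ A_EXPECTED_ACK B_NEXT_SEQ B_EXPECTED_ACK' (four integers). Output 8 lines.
5014 7000 7000 5014
5103 7000 7000 5103
5103 7000 7185 5103
5103 7000 7282 5103
5103 7000 7282 5103
5103 7000 7312 5103
5103 7000 7512 5103
5175 7000 7512 5175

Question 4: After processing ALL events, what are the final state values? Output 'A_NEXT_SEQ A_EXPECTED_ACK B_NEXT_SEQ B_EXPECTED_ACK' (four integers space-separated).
After event 0: A_seq=5014 A_ack=7000 B_seq=7000 B_ack=5014
After event 1: A_seq=5103 A_ack=7000 B_seq=7000 B_ack=5103
After event 2: A_seq=5103 A_ack=7000 B_seq=7185 B_ack=5103
After event 3: A_seq=5103 A_ack=7000 B_seq=7282 B_ack=5103
After event 4: A_seq=5103 A_ack=7000 B_seq=7282 B_ack=5103
After event 5: A_seq=5103 A_ack=7000 B_seq=7312 B_ack=5103
After event 6: A_seq=5103 A_ack=7000 B_seq=7512 B_ack=5103
After event 7: A_seq=5175 A_ack=7000 B_seq=7512 B_ack=5175

Answer: 5175 7000 7512 5175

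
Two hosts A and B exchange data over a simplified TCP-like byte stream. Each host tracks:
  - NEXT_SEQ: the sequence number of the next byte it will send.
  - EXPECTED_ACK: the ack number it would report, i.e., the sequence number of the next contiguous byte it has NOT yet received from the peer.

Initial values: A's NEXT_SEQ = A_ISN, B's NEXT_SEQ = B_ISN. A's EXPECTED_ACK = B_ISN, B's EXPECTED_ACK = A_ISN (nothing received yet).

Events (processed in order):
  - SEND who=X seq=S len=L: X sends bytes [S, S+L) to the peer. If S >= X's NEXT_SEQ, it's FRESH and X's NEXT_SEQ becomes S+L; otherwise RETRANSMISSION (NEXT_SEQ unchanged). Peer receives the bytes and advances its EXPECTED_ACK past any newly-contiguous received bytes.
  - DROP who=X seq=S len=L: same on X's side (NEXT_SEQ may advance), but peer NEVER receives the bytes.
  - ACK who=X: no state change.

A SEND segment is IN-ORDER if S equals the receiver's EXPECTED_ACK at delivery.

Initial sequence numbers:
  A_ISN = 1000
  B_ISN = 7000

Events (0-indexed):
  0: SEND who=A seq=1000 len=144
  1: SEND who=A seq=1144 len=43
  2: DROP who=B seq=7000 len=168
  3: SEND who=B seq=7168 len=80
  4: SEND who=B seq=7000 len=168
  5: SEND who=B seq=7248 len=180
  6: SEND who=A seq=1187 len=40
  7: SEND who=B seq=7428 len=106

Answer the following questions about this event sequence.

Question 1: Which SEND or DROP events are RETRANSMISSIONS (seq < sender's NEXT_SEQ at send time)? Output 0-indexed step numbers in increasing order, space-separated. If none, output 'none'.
Step 0: SEND seq=1000 -> fresh
Step 1: SEND seq=1144 -> fresh
Step 2: DROP seq=7000 -> fresh
Step 3: SEND seq=7168 -> fresh
Step 4: SEND seq=7000 -> retransmit
Step 5: SEND seq=7248 -> fresh
Step 6: SEND seq=1187 -> fresh
Step 7: SEND seq=7428 -> fresh

Answer: 4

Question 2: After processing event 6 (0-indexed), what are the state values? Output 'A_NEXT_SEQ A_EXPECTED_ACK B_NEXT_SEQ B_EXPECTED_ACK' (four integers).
After event 0: A_seq=1144 A_ack=7000 B_seq=7000 B_ack=1144
After event 1: A_seq=1187 A_ack=7000 B_seq=7000 B_ack=1187
After event 2: A_seq=1187 A_ack=7000 B_seq=7168 B_ack=1187
After event 3: A_seq=1187 A_ack=7000 B_seq=7248 B_ack=1187
After event 4: A_seq=1187 A_ack=7248 B_seq=7248 B_ack=1187
After event 5: A_seq=1187 A_ack=7428 B_seq=7428 B_ack=1187
After event 6: A_seq=1227 A_ack=7428 B_seq=7428 B_ack=1227

1227 7428 7428 1227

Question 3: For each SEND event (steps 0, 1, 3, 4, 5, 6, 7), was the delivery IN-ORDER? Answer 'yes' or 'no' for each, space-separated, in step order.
Step 0: SEND seq=1000 -> in-order
Step 1: SEND seq=1144 -> in-order
Step 3: SEND seq=7168 -> out-of-order
Step 4: SEND seq=7000 -> in-order
Step 5: SEND seq=7248 -> in-order
Step 6: SEND seq=1187 -> in-order
Step 7: SEND seq=7428 -> in-order

Answer: yes yes no yes yes yes yes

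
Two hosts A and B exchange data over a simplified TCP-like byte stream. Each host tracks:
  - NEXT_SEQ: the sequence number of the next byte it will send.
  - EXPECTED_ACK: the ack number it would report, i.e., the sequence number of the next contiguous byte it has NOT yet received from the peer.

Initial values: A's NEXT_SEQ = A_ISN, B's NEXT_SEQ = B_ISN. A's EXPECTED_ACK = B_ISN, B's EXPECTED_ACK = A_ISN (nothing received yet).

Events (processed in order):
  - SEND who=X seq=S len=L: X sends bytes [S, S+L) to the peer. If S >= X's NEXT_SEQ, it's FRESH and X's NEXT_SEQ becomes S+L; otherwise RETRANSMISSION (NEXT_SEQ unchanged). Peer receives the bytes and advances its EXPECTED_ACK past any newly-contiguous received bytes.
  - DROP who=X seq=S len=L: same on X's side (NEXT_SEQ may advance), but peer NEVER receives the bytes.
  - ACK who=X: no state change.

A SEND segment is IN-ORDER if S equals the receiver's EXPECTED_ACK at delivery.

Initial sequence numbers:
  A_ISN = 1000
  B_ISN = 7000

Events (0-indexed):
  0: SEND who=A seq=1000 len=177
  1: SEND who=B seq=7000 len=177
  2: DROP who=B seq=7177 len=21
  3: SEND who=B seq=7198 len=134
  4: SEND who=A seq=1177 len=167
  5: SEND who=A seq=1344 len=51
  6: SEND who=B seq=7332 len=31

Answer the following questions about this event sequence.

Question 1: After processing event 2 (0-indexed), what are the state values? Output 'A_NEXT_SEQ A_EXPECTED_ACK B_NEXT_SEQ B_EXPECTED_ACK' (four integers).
After event 0: A_seq=1177 A_ack=7000 B_seq=7000 B_ack=1177
After event 1: A_seq=1177 A_ack=7177 B_seq=7177 B_ack=1177
After event 2: A_seq=1177 A_ack=7177 B_seq=7198 B_ack=1177

1177 7177 7198 1177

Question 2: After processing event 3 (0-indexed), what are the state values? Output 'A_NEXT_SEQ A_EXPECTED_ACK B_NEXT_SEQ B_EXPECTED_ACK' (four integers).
After event 0: A_seq=1177 A_ack=7000 B_seq=7000 B_ack=1177
After event 1: A_seq=1177 A_ack=7177 B_seq=7177 B_ack=1177
After event 2: A_seq=1177 A_ack=7177 B_seq=7198 B_ack=1177
After event 3: A_seq=1177 A_ack=7177 B_seq=7332 B_ack=1177

1177 7177 7332 1177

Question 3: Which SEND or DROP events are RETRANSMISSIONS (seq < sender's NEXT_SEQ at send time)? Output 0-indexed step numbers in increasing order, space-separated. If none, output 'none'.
Answer: none

Derivation:
Step 0: SEND seq=1000 -> fresh
Step 1: SEND seq=7000 -> fresh
Step 2: DROP seq=7177 -> fresh
Step 3: SEND seq=7198 -> fresh
Step 4: SEND seq=1177 -> fresh
Step 5: SEND seq=1344 -> fresh
Step 6: SEND seq=7332 -> fresh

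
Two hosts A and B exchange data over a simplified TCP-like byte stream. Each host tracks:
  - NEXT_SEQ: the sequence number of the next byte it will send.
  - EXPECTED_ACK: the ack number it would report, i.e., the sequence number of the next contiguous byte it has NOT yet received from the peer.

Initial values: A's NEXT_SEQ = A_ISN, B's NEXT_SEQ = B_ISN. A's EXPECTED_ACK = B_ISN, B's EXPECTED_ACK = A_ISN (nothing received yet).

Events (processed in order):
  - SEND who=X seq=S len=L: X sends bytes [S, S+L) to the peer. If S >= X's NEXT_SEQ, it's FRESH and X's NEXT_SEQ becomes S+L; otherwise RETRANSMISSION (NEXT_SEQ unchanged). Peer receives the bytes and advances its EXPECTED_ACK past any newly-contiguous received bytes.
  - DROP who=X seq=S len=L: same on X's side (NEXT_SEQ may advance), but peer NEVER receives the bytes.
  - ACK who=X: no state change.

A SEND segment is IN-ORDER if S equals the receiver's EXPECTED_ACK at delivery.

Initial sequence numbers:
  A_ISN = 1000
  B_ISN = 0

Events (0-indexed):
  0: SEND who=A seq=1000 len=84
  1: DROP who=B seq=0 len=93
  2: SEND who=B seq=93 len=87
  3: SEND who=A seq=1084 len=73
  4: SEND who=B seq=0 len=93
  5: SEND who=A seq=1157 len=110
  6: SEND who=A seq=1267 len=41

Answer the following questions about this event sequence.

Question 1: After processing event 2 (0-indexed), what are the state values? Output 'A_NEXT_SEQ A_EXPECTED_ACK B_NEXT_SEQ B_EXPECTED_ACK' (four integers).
After event 0: A_seq=1084 A_ack=0 B_seq=0 B_ack=1084
After event 1: A_seq=1084 A_ack=0 B_seq=93 B_ack=1084
After event 2: A_seq=1084 A_ack=0 B_seq=180 B_ack=1084

1084 0 180 1084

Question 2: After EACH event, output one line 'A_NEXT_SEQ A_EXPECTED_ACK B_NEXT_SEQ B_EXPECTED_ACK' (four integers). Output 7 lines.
1084 0 0 1084
1084 0 93 1084
1084 0 180 1084
1157 0 180 1157
1157 180 180 1157
1267 180 180 1267
1308 180 180 1308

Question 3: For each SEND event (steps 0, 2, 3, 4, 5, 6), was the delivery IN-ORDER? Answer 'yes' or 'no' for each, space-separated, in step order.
Answer: yes no yes yes yes yes

Derivation:
Step 0: SEND seq=1000 -> in-order
Step 2: SEND seq=93 -> out-of-order
Step 3: SEND seq=1084 -> in-order
Step 4: SEND seq=0 -> in-order
Step 5: SEND seq=1157 -> in-order
Step 6: SEND seq=1267 -> in-order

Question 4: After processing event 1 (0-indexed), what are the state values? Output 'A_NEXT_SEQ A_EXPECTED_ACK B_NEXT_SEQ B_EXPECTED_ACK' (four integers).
After event 0: A_seq=1084 A_ack=0 B_seq=0 B_ack=1084
After event 1: A_seq=1084 A_ack=0 B_seq=93 B_ack=1084

1084 0 93 1084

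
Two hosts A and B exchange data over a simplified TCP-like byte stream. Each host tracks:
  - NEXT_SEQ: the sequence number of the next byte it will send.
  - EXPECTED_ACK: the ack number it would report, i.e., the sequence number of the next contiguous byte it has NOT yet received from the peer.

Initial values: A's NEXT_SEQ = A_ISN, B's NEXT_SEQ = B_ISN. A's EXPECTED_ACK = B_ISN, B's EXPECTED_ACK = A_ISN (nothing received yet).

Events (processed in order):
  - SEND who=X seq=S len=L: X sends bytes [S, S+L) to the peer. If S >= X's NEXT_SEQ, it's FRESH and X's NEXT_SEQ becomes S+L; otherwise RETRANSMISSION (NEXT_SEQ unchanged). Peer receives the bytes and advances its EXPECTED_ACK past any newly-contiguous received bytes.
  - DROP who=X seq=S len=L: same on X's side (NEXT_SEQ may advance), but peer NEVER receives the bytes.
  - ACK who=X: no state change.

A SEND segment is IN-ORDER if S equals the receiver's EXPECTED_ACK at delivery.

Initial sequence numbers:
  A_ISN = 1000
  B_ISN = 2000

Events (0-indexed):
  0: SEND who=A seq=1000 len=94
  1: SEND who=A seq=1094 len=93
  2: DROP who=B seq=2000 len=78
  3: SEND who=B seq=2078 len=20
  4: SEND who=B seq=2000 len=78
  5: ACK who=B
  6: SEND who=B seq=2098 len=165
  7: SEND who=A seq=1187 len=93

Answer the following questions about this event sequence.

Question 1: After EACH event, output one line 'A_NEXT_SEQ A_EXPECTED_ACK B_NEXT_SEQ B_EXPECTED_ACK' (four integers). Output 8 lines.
1094 2000 2000 1094
1187 2000 2000 1187
1187 2000 2078 1187
1187 2000 2098 1187
1187 2098 2098 1187
1187 2098 2098 1187
1187 2263 2263 1187
1280 2263 2263 1280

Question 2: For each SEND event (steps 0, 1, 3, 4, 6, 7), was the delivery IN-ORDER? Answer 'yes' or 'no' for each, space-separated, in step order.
Step 0: SEND seq=1000 -> in-order
Step 1: SEND seq=1094 -> in-order
Step 3: SEND seq=2078 -> out-of-order
Step 4: SEND seq=2000 -> in-order
Step 6: SEND seq=2098 -> in-order
Step 7: SEND seq=1187 -> in-order

Answer: yes yes no yes yes yes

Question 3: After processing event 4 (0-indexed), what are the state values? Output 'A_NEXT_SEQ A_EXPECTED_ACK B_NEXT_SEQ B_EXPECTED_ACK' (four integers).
After event 0: A_seq=1094 A_ack=2000 B_seq=2000 B_ack=1094
After event 1: A_seq=1187 A_ack=2000 B_seq=2000 B_ack=1187
After event 2: A_seq=1187 A_ack=2000 B_seq=2078 B_ack=1187
After event 3: A_seq=1187 A_ack=2000 B_seq=2098 B_ack=1187
After event 4: A_seq=1187 A_ack=2098 B_seq=2098 B_ack=1187

1187 2098 2098 1187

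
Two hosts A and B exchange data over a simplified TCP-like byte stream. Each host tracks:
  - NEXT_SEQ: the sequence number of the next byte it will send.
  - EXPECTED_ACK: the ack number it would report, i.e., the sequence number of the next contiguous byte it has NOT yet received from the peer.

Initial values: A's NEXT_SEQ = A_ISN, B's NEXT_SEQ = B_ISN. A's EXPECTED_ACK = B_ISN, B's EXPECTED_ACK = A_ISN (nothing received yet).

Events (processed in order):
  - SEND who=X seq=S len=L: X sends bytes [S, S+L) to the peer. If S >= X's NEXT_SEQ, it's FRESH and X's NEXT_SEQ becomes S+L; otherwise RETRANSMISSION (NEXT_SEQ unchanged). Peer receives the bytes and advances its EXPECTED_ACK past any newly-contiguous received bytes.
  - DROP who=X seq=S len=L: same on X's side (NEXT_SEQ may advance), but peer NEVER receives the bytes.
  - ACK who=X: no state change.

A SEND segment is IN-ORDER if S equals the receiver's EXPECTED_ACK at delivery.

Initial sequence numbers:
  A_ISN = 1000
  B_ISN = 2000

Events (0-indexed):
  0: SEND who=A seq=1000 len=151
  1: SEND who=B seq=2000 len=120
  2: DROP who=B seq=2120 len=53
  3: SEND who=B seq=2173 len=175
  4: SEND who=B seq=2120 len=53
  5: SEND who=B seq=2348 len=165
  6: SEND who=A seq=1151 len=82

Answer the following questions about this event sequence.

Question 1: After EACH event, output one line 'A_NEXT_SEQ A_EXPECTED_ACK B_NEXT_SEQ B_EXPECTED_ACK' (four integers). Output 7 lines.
1151 2000 2000 1151
1151 2120 2120 1151
1151 2120 2173 1151
1151 2120 2348 1151
1151 2348 2348 1151
1151 2513 2513 1151
1233 2513 2513 1233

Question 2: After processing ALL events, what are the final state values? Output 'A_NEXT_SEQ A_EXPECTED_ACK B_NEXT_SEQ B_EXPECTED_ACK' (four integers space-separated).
Answer: 1233 2513 2513 1233

Derivation:
After event 0: A_seq=1151 A_ack=2000 B_seq=2000 B_ack=1151
After event 1: A_seq=1151 A_ack=2120 B_seq=2120 B_ack=1151
After event 2: A_seq=1151 A_ack=2120 B_seq=2173 B_ack=1151
After event 3: A_seq=1151 A_ack=2120 B_seq=2348 B_ack=1151
After event 4: A_seq=1151 A_ack=2348 B_seq=2348 B_ack=1151
After event 5: A_seq=1151 A_ack=2513 B_seq=2513 B_ack=1151
After event 6: A_seq=1233 A_ack=2513 B_seq=2513 B_ack=1233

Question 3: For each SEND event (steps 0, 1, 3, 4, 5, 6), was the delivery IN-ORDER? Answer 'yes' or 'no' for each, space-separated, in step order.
Answer: yes yes no yes yes yes

Derivation:
Step 0: SEND seq=1000 -> in-order
Step 1: SEND seq=2000 -> in-order
Step 3: SEND seq=2173 -> out-of-order
Step 4: SEND seq=2120 -> in-order
Step 5: SEND seq=2348 -> in-order
Step 6: SEND seq=1151 -> in-order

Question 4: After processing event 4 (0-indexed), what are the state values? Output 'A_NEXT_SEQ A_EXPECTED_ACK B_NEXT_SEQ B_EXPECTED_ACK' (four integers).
After event 0: A_seq=1151 A_ack=2000 B_seq=2000 B_ack=1151
After event 1: A_seq=1151 A_ack=2120 B_seq=2120 B_ack=1151
After event 2: A_seq=1151 A_ack=2120 B_seq=2173 B_ack=1151
After event 3: A_seq=1151 A_ack=2120 B_seq=2348 B_ack=1151
After event 4: A_seq=1151 A_ack=2348 B_seq=2348 B_ack=1151

1151 2348 2348 1151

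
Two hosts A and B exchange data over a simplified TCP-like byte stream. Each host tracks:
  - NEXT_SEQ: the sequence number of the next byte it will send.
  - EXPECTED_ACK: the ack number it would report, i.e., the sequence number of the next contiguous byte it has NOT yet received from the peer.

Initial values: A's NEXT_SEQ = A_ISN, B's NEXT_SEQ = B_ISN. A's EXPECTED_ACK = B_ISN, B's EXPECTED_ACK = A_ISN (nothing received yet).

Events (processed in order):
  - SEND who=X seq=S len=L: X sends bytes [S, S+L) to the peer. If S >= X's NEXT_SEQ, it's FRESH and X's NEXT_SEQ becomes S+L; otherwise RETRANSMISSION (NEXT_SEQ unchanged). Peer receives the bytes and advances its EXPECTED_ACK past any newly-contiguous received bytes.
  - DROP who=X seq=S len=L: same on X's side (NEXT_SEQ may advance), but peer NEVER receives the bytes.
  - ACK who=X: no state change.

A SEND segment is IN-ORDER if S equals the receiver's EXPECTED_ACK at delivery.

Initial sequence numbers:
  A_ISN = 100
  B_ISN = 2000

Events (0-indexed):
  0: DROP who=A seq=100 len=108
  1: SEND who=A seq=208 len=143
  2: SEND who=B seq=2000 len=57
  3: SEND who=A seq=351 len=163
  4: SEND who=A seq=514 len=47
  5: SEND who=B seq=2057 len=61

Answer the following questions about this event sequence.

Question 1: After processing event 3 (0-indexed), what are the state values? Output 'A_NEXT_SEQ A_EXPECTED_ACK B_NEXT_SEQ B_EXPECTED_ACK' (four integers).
After event 0: A_seq=208 A_ack=2000 B_seq=2000 B_ack=100
After event 1: A_seq=351 A_ack=2000 B_seq=2000 B_ack=100
After event 2: A_seq=351 A_ack=2057 B_seq=2057 B_ack=100
After event 3: A_seq=514 A_ack=2057 B_seq=2057 B_ack=100

514 2057 2057 100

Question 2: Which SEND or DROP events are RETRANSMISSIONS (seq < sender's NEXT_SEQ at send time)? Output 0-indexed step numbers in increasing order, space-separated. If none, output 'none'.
Step 0: DROP seq=100 -> fresh
Step 1: SEND seq=208 -> fresh
Step 2: SEND seq=2000 -> fresh
Step 3: SEND seq=351 -> fresh
Step 4: SEND seq=514 -> fresh
Step 5: SEND seq=2057 -> fresh

Answer: none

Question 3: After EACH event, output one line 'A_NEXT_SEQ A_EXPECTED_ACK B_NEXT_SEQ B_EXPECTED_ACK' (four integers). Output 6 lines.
208 2000 2000 100
351 2000 2000 100
351 2057 2057 100
514 2057 2057 100
561 2057 2057 100
561 2118 2118 100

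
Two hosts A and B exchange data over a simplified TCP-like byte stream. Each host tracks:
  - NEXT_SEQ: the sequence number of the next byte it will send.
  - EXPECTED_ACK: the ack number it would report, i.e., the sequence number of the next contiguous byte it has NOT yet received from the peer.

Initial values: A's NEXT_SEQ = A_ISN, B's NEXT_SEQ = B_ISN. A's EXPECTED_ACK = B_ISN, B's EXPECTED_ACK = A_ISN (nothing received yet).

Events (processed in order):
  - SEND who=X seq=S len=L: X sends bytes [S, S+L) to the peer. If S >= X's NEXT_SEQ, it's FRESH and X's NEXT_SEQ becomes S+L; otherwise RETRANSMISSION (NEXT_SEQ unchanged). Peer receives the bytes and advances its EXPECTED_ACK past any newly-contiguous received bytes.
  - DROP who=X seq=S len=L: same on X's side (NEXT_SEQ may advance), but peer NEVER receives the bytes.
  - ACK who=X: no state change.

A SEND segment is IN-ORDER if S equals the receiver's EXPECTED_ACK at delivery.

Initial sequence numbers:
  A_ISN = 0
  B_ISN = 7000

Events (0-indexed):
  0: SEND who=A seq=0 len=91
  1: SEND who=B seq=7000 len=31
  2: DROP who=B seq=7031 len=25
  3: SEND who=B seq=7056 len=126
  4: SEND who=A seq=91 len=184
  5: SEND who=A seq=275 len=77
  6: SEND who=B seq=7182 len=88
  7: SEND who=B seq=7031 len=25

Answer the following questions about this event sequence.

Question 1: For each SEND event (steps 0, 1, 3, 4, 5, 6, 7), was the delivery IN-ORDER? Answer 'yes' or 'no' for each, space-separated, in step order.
Answer: yes yes no yes yes no yes

Derivation:
Step 0: SEND seq=0 -> in-order
Step 1: SEND seq=7000 -> in-order
Step 3: SEND seq=7056 -> out-of-order
Step 4: SEND seq=91 -> in-order
Step 5: SEND seq=275 -> in-order
Step 6: SEND seq=7182 -> out-of-order
Step 7: SEND seq=7031 -> in-order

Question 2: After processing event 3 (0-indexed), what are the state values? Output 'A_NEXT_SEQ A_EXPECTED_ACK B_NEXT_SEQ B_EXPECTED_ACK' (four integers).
After event 0: A_seq=91 A_ack=7000 B_seq=7000 B_ack=91
After event 1: A_seq=91 A_ack=7031 B_seq=7031 B_ack=91
After event 2: A_seq=91 A_ack=7031 B_seq=7056 B_ack=91
After event 3: A_seq=91 A_ack=7031 B_seq=7182 B_ack=91

91 7031 7182 91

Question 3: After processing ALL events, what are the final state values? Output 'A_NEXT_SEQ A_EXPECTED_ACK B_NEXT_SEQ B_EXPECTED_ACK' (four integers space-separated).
After event 0: A_seq=91 A_ack=7000 B_seq=7000 B_ack=91
After event 1: A_seq=91 A_ack=7031 B_seq=7031 B_ack=91
After event 2: A_seq=91 A_ack=7031 B_seq=7056 B_ack=91
After event 3: A_seq=91 A_ack=7031 B_seq=7182 B_ack=91
After event 4: A_seq=275 A_ack=7031 B_seq=7182 B_ack=275
After event 5: A_seq=352 A_ack=7031 B_seq=7182 B_ack=352
After event 6: A_seq=352 A_ack=7031 B_seq=7270 B_ack=352
After event 7: A_seq=352 A_ack=7270 B_seq=7270 B_ack=352

Answer: 352 7270 7270 352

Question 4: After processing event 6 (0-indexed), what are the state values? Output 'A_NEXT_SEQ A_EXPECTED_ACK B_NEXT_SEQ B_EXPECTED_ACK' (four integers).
After event 0: A_seq=91 A_ack=7000 B_seq=7000 B_ack=91
After event 1: A_seq=91 A_ack=7031 B_seq=7031 B_ack=91
After event 2: A_seq=91 A_ack=7031 B_seq=7056 B_ack=91
After event 3: A_seq=91 A_ack=7031 B_seq=7182 B_ack=91
After event 4: A_seq=275 A_ack=7031 B_seq=7182 B_ack=275
After event 5: A_seq=352 A_ack=7031 B_seq=7182 B_ack=352
After event 6: A_seq=352 A_ack=7031 B_seq=7270 B_ack=352

352 7031 7270 352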